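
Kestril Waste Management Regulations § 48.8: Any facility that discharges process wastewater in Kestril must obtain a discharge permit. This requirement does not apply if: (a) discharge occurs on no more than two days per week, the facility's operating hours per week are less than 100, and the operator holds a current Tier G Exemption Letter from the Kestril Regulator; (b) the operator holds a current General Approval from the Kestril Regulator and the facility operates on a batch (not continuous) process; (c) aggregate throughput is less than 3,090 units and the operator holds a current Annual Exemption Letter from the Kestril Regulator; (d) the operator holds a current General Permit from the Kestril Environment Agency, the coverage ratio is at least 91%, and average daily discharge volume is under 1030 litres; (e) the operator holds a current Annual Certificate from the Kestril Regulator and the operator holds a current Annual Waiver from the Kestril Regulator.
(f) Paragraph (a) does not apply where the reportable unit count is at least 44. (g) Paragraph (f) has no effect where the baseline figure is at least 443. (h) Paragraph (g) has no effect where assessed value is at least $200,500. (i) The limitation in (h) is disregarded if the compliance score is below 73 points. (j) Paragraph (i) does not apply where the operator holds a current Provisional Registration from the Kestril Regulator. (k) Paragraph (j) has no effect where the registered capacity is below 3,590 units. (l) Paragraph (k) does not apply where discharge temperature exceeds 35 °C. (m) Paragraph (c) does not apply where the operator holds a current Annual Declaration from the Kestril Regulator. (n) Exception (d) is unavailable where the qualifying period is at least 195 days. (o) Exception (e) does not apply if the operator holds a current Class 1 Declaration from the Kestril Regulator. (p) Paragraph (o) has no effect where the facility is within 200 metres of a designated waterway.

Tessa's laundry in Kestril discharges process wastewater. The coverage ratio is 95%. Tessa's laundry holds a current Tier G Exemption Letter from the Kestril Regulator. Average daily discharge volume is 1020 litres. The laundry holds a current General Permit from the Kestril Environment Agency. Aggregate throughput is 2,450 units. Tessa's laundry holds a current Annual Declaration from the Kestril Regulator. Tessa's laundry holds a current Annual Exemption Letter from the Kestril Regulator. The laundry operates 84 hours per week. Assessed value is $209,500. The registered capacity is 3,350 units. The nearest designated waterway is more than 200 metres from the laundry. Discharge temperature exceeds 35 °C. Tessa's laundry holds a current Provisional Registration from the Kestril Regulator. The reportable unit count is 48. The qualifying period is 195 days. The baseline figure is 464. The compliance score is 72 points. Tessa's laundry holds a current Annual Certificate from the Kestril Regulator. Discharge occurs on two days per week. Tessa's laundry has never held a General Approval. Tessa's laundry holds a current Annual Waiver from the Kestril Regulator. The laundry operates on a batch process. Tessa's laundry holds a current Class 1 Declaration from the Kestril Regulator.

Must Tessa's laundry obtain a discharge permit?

Yes — Tessa's laundry must obtain a discharge permit.

Exception (a) is satisfied on its face — discharge occurs on no more than two days per week; the facility's operating hours per week are 84, less than the 100 limit; a current Tier G Exemption Letter is held. But: (f) operates against (a): the reportable unit count is 48, meeting the 44 threshold. (g) would limit (f) — the baseline figure is 464, meeting the 443 threshold — but (h) sets (g) aside: (h) operates against (g): assessed value is $209,500, meeting the $200,500 threshold. (i) would limit (h) — the compliance score is 72 points, below the 73 points limit — but (j) sets (i) aside: (j) operates against (i): a current Provisional Registration is held. (k) would limit (j) — the registered capacity is 3,350 units, below the 3,590 units limit — but (l) sets (k) aside: (l) is engaged — discharge temperature exceeds 35 °C. Exception (a) does not apply.
Exception (b) fails — the General Approval is not current.
All of (c)'s requirements are met (aggregate throughput is 2,450 units, less than the 3,090 units limit; a current Annual Exemption Letter is held). Turning to paragraph (m): (m) applies — a current Annual Declaration is held. (c) is therefore removed.
Exception (d)'s conditions are all satisfied: a current General Permit is held; the coverage ratio is 95%, meeting the 91% threshold; average daily discharge volume is 1020 litres, under the 1030 litres limit. But applying paragraph (n): (n) operates against (d): the qualifying period is 195 days, meeting the 195 days threshold. So (d) is unavailable.
Exception (e)'s conditions are all satisfied: a current Annual Certificate is held; a current Annual Waiver is held. But: (o) is triggered — a current Class 1 Declaration is held. (p), which would lift (o), is not engaged — the laundry is more than 200 m from any designated waterway. (e) is therefore removed.
Every exception is unavailable, so the rule governs.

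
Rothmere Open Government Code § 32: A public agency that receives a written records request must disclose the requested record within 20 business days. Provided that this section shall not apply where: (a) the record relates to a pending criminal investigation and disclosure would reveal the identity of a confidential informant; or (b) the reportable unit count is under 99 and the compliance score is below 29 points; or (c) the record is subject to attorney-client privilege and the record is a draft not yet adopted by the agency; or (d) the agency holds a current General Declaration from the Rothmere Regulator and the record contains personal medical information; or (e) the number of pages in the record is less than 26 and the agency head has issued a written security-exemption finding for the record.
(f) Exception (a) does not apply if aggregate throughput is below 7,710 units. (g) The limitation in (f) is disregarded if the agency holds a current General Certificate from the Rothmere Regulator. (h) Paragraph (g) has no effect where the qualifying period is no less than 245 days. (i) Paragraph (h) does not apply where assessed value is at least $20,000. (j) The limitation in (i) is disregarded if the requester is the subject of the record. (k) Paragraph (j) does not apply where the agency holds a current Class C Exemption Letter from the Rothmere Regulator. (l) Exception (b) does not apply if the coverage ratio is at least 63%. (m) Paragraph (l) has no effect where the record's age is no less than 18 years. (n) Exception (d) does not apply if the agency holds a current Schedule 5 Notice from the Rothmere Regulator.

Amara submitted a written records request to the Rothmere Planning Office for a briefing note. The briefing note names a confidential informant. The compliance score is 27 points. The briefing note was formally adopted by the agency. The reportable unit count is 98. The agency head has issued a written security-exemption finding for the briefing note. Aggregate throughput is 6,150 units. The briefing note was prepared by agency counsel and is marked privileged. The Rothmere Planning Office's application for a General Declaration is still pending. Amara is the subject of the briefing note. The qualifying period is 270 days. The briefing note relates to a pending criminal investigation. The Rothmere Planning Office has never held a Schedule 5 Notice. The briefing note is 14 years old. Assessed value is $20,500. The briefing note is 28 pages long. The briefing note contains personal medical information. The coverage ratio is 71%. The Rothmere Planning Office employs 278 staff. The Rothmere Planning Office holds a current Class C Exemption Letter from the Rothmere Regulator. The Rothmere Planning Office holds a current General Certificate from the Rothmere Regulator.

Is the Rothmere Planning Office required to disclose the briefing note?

All of (a)'s requirements are met (the briefing note relates to a pending investigation; the briefing note names a confidential informant). Considering the limiting provisions: (f) would limit (a) — aggregate throughput is 6,150 units, below the 7,710 units limit — but (g) sets (f) aside: (g) operates against (f): a current General Certificate is held. (h) would limit (g) — the qualifying period is 270 days, meeting the 245 days threshold — but (i) sets (h) aside: (i) operates against (h): assessed value is $20,500, meeting the $20,000 threshold. (j) is triggered (Amara is the subject of the briefing note), but is set aside by (k): (k) applies — a current Class C Exemption Letter is held. (a) remains available.
Exception (b): the reportable unit count is 98, under the 99 limit; the compliance score is 27 points, below the 29 points limit — every condition holds. Turning to paragraphs (l)–(m): (l) operates against (b): the coverage ratio is 71%, meeting the 63% threshold. (m), which would lift (l), does not operate here — the record's age is 14 years, short of 18 years. (b) is therefore removed.
Exception (c) does not apply: the briefing note has been formally adopted.
Exception (d) does not apply: there is no General Declaration in force.
Exception (e) requires that the number of pages in the record is less than 26; but the number of pages in the record is 28, not less than 26, so (e) is unavailable.

No — exception (a) applies; the Rothmere Planning Office is not required to disclose the briefing note.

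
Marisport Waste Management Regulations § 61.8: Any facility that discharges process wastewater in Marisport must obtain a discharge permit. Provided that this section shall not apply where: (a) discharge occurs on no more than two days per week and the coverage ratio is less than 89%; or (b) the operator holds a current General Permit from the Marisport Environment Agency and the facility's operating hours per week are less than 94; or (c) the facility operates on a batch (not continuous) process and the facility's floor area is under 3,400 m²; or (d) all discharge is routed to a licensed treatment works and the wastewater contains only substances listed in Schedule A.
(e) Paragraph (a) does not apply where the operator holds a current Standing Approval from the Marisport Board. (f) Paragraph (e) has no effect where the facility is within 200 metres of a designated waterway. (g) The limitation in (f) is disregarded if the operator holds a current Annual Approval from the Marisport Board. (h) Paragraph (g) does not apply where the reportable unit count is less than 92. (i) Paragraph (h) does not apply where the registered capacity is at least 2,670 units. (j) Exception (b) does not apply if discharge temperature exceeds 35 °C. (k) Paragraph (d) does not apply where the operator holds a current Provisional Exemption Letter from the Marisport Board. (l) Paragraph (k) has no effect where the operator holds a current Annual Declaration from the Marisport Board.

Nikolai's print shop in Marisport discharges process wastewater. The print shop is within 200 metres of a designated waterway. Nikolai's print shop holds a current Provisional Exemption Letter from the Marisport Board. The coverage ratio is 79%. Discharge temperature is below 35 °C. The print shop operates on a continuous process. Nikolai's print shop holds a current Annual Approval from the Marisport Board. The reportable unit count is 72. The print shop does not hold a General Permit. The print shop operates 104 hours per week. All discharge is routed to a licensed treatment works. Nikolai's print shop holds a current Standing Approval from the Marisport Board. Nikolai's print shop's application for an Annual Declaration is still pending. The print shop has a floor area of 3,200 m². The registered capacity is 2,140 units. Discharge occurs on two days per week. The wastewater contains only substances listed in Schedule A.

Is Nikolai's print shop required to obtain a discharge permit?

No — exception (a) applies; Nikolai's print shop is not required to obtain a discharge permit.

Exception (a)'s conditions are all satisfied: discharge occurs on no more than two days per week; the coverage ratio is 79%, less than the 89% limit. Considering the limiting provisions: (e) applies (a current Standing Approval is held), but is itself disapplied by (f): (f) is triggered — the print shop is within 200 m of a designated waterway. (g) would limit (f) — a current Annual Approval is held — but (h) sets (g) aside: (h) is triggered — the reportable unit count is 72, less than the 92 limit. (i), which would lift (h), is not triggered — the registered capacity is 2,140 units, short of 2,670 units. Exception (a) stands.
Exception (b) requires that the operator holds a current General Permit from the Marisport Environment Agency; but no General Permit is held, so (b) is unavailable.
Exception (c) fails — the facility operates on a continuous process.
Exception (d): discharge is routed to a licensed treatment works; the wastewater is Schedule-A-only — every condition holds. However, paragraphs (k)–(l) must be considered: (k) operates against (d): a current Provisional Exemption Letter is held. (l), which would lift (k), is not triggered — no current Annual Declaration is held. So (d) is unavailable.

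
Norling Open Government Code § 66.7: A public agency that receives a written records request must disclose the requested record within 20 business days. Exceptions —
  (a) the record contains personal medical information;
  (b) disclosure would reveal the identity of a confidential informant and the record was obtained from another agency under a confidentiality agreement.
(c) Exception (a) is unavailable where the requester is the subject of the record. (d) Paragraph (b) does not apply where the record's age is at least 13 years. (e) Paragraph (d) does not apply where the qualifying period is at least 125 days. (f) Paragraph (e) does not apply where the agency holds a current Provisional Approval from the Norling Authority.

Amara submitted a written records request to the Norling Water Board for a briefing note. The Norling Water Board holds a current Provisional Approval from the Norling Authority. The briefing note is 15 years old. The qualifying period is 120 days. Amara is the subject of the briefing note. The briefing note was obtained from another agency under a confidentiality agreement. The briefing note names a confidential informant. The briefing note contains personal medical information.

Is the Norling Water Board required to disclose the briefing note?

Exception (a)'s conditions are all satisfied: the briefing note contains personal medical information. Turning to paragraph (c): (c) operates against (a): Amara is the subject of the briefing note. So (a) is unavailable.
Exception (b)'s conditions are all satisfied: the briefing note names a confidential informant; the briefing note was obtained under a confidentiality agreement. Turning to paragraphs (d)–(f): (d) is triggered — the record's age is 15 years, meeting the 13 years threshold. (e) is not engaged (the qualifying period is 120 days, short of 125 days), so (d) stands. Exception (b) does not apply.
No exception displaces § 66.7.

Yes — the Norling Water Board must disclose the briefing note.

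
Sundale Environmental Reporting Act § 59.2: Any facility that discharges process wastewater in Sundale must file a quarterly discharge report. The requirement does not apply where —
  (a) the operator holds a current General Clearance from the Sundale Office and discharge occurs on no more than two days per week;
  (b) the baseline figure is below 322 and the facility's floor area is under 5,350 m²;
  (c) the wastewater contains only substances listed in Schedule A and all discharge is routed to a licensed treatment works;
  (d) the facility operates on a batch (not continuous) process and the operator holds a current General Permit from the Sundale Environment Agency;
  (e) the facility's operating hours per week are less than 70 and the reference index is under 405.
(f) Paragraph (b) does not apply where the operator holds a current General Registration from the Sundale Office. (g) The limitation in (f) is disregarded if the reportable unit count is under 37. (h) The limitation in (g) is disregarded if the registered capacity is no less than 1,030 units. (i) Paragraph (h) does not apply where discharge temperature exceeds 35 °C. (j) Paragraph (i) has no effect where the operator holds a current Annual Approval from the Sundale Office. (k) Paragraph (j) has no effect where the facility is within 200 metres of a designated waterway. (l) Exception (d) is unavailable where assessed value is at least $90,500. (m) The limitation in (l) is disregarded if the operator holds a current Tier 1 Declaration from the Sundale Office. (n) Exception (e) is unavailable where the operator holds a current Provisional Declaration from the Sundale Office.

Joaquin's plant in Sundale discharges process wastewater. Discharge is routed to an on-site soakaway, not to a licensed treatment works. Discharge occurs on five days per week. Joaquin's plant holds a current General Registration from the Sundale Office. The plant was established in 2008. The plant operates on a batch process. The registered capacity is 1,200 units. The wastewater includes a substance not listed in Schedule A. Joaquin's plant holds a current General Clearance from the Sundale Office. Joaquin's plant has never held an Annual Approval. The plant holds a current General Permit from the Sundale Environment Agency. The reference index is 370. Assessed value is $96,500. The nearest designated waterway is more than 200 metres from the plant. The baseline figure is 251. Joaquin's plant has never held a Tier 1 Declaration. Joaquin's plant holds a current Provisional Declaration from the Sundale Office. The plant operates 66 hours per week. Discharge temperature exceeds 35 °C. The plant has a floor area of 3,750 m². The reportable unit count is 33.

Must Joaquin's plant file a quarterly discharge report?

No — exception (b) applies; Joaquin's plant is not required to file a quarterly discharge report.

Exception (a) fails — discharge occurs on five days per week.
Exception (b)'s conditions are all satisfied: the baseline figure is 251, below the 322 limit; the facility's floor area is 3,750 m², under the 5,350 m² limit. Applying paragraphs (f)–(k): (f) would limit (b) — a current General Registration is held — but (g) sets (f) aside: (g) operates against (f): the reportable unit count is 33, under the 37 limit. (h) operates (the registered capacity is 1,200 units, meeting the 1,030 units threshold), but is itself disapplied by (i): (i) operates against (h): discharge temperature exceeds 35 °C. (j), which would lift (i), is not engaged — the Annual Approval is not current. (b) remains available.
Exception (c) requires that the wastewater contains only substances listed in Schedule A; but the wastewater includes a non-Schedule-A substance, so (c) is unavailable.
Exception (d)'s conditions are all satisfied: the facility operates on a batch process; a current General Permit is held. But: (l) operates against (d): assessed value is $96,500, meeting the $90,500 threshold. (m), which would lift (l), is inapplicable — there is no Tier 1 Declaration in force. So (d) is unavailable.
Exception (e): the facility's operating hours per week are 66, less than the 70 limit; the reference index is 370, under the 405 limit — every condition holds. But: (n) operates against (e): a current Provisional Declaration is held. (e) is therefore removed.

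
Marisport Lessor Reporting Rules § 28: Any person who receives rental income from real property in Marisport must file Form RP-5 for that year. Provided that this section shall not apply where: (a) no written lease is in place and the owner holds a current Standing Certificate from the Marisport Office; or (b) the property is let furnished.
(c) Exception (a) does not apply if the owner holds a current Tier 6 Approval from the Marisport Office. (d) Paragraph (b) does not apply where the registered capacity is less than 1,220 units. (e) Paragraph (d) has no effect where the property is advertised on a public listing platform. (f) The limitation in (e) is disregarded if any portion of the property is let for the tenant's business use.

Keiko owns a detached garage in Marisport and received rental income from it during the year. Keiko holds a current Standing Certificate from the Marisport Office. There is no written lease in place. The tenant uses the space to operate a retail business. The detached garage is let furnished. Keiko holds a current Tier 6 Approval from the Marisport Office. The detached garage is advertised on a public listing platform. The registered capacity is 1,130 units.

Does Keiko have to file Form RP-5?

Yes — Keiko must file Form RP-5.

Exception (a)'s conditions are all satisfied: there is no written lease; a current Standing Certificate is held. But: (c) operates against (a): a current Tier 6 Approval is held. (a) is therefore removed.
All of (b)'s requirements are met (the property is let furnished). However, paragraphs (d)–(f) must be considered: (d) operates against (b): the registered capacity is 1,130 units, less than the 1,220 units limit. (e) would limit (d) — the property is publicly advertised — but (f) sets (e) aside: (f) is engaged — the space is let for business use. (b) is therefore removed.
Every exception is unavailable, so the rule governs.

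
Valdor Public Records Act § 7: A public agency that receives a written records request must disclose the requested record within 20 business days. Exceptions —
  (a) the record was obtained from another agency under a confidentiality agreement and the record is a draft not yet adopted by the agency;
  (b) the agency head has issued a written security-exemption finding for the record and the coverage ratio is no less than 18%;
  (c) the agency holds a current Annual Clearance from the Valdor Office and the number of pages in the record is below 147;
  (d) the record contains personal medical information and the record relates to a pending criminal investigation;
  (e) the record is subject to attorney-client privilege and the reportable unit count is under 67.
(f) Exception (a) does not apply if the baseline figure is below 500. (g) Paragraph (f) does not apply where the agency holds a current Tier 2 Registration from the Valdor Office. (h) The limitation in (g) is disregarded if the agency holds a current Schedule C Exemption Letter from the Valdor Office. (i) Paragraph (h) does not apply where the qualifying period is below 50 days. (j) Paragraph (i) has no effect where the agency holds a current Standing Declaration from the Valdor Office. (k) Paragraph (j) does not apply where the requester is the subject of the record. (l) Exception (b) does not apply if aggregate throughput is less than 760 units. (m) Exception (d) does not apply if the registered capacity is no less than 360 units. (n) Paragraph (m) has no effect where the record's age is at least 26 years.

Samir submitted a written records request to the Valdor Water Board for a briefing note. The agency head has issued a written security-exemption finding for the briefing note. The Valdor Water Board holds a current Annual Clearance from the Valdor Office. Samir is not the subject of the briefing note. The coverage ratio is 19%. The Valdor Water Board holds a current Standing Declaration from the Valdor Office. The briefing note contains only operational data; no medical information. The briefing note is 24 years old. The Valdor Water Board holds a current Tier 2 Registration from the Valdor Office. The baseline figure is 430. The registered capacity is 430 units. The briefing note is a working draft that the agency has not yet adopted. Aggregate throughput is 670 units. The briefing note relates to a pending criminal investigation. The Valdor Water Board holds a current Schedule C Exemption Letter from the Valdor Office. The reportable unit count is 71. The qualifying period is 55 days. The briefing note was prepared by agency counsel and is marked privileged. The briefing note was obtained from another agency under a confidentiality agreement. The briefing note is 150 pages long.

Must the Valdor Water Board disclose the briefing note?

Exception (a) is satisfied on its face — the briefing note was obtained under a confidentiality agreement; the briefing note is an unadopted draft. However, paragraphs (f)–(k) must be considered: (f) operates against (a): the baseline figure is 430, below the 500 limit. (g) would limit (f) — a current Tier 2 Registration is held — but (h) sets (g) aside: (h) operates against (g): a current Schedule C Exemption Letter is held. (i), which would lift (h), is inapplicable — the qualifying period is 55 days, not below 50 days. So (a) is unavailable.
Exception (b): a written security-exemption finding has been issued; the coverage ratio is 19%, meeting the 18% threshold — every condition holds. However, paragraph (l) must be considered: (l) is engaged — aggregate throughput is 670 units, less than the 760 units limit. So (b) is unavailable.
Exception (c) requires that the number of pages in the record is below 147; but the number of pages in the record is 150, not below 147, so (c) is unavailable.
Exception (d) does not apply: the briefing note contains only operational data.
Exception (e) fails — the reportable unit count is 71, not under 67.
No exception displaces § 7.

Yes — the Valdor Water Board must disclose the briefing note.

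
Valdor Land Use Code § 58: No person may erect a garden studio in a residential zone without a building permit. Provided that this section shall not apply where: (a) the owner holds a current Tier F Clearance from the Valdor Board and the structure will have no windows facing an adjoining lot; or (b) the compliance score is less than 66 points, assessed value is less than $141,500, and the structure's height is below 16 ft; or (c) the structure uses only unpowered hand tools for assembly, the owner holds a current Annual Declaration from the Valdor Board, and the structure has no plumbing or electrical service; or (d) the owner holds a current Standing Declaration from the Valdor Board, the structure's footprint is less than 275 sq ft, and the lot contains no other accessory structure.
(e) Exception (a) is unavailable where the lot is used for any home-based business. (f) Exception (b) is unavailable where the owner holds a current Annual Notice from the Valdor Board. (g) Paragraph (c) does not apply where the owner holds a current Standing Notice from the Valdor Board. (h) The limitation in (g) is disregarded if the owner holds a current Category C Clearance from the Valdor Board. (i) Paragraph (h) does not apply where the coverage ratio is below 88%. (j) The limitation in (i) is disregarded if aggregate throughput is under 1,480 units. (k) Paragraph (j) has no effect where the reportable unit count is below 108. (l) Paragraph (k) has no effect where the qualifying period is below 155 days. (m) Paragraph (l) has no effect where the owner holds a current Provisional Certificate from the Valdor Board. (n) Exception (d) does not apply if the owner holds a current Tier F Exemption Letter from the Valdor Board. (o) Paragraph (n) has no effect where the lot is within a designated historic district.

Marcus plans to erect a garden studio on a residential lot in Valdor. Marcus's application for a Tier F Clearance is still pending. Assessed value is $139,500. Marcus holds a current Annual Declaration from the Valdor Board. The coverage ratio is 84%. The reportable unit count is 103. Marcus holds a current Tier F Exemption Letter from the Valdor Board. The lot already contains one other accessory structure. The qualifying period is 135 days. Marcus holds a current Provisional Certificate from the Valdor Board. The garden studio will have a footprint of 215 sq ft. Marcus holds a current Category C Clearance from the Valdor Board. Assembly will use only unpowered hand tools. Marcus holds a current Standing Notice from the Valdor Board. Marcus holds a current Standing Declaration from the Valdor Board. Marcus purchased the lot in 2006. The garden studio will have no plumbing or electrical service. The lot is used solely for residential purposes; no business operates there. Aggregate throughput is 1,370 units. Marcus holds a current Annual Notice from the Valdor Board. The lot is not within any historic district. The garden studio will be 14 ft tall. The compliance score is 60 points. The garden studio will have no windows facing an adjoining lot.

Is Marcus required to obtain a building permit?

Exception (a) does not apply: no current Tier F Clearance is held.
Exception (b)'s conditions are all satisfied: the compliance score is 60 points, less than the 66 points limit; assessed value is $139,500, less than the $141,500 limit; the structure's height is 14 ft, below the 16 ft limit. But applying paragraph (f): (f) operates — a current Annual Notice is held. So (b) is unavailable.
Exception (c) is satisfied on its face — assembly uses only hand tools; a current Annual Declaration is held; there is no plumbing or electrical service. Turning to paragraphs (g)–(m): (g) is triggered — a current Standing Notice is held. (h) is engaged (a current Category C Clearance is held), but is itself disapplied by (i): (i) operates against (h): the coverage ratio is 84%, below the 88% limit. (j) is engaged (aggregate throughput is 1,370 units, under the 1,480 units limit), but is itself disapplied by (k): (k) operates against (j): the reportable unit count is 103, below the 108 limit. (l) would limit (k) — the qualifying period is 135 days, below the 155 days limit — but (m) sets (l) aside: (m) operates against (l): a current Provisional Certificate is held. So (c) is unavailable.
Exception (d) fails — the lot already has another accessory structure.
None of the exceptions is available; § 58 applies in full.

Yes — Marcus must obtain a building permit.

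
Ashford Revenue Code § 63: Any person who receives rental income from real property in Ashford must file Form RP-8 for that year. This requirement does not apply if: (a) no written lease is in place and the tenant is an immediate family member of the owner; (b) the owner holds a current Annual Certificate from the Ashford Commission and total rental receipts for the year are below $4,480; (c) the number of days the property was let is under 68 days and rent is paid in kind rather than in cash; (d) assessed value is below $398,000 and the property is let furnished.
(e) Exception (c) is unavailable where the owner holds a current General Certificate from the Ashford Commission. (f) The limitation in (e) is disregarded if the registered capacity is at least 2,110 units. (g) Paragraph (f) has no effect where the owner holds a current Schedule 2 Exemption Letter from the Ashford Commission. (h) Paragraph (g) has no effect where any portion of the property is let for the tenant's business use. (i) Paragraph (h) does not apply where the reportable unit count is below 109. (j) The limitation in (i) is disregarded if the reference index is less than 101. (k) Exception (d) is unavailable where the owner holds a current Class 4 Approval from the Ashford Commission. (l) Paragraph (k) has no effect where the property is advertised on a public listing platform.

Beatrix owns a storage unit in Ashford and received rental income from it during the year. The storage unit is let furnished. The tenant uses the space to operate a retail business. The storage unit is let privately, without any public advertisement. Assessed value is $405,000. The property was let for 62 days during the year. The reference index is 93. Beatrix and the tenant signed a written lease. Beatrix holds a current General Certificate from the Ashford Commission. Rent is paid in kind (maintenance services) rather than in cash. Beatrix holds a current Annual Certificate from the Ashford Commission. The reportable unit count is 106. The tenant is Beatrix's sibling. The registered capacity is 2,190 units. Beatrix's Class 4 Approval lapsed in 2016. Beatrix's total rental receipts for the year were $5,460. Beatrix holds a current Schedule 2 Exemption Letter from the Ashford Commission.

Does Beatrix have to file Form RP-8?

No — exception (c) applies; Beatrix is not required to file Form RP-8.

Exception (a) does not apply: a written lease is in place.
Exception (b) requires that total rental receipts for the year are below $4,480; but total rental receipts for the year are $5,460, not below $4,480, so (b) is unavailable.
Exception (c): the number of days the property was let is 62 days, under the 68 days limit; rent is paid in kind — every condition holds. As to paragraphs (e)–(j): (e) is triggered (a current General Certificate is held), but is set aside by (f): (f) operates against (e): the registered capacity is 2,190 units, meeting the 2,110 units threshold. (g) would limit (f) — a current Schedule 2 Exemption Letter is held — but (h) sets (g) aside: (h) operates against (g): the space is let for business use. (i) would limit (h) — the reportable unit count is 106, below the 109 limit — but (j) sets (i) aside: (j) operates against (i): the reference index is 93, less than the 101 limit. Exception (c) stands.
Exception (d) fails — assessed value is $405,000, not below $398,000.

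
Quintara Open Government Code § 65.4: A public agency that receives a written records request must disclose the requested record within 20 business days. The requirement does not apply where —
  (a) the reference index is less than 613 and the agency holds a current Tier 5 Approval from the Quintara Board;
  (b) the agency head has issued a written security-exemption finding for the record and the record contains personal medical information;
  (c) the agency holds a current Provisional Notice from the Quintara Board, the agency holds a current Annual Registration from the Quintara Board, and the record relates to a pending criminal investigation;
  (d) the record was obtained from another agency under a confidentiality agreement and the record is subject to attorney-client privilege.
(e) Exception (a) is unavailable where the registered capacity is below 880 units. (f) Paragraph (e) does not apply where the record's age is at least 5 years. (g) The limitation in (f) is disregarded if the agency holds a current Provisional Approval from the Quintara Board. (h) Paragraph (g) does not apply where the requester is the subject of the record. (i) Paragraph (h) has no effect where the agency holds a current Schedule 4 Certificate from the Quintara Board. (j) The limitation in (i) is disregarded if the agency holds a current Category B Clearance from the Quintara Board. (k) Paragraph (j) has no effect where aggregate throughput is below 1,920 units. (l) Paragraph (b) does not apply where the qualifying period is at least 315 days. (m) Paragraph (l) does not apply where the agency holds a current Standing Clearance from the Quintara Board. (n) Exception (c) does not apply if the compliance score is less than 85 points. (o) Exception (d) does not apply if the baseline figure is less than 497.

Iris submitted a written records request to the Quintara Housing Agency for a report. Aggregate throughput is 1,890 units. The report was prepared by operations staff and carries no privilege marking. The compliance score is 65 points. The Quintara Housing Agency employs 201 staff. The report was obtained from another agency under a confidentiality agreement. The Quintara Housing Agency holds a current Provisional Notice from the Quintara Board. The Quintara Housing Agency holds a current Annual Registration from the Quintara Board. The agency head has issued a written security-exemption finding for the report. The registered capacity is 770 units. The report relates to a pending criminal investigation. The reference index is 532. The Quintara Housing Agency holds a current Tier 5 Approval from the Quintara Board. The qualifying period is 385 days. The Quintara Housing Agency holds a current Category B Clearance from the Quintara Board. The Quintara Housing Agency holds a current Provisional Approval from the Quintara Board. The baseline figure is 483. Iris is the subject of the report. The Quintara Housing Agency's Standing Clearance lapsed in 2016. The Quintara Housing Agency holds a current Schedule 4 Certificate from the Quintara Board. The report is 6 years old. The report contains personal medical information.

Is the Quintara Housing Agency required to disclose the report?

Yes — the Quintara Housing Agency must disclose the report.

Exception (a): the reference index is 532, less than the 613 limit; a current Tier 5 Approval is held — every condition holds. However, paragraphs (e)–(k) must be considered: (e) operates against (a): the registered capacity is 770 units, below the 880 units limit. (f) would limit (e) — the record's age is 6 years, meeting the 5 years threshold — but (g) sets (f) aside: (g) is engaged — a current Provisional Approval is held. (h) would limit (g) — Iris is the subject of the report — but (i) sets (h) aside: (i) operates against (h): a current Schedule 4 Certificate is held. (j) applies (a current Category B Clearance is held), but is displaced by (k): (k) operates against (j): aggregate throughput is 1,890 units, below the 1,920 units limit. Exception (a) does not apply.
Exception (b): a written security-exemption finding has been issued; the report contains personal medical information — every condition holds. But applying paragraphs (l)–(m): (l) is triggered — the qualifying period is 385 days, meeting the 315 days threshold. (m), which would lift (l), does not operate here — no current Standing Clearance is held. Exception (b) does not apply.
Exception (c) is satisfied on its face — a current Provisional Notice is held; a current Annual Registration is held; the report relates to a pending investigation. However, paragraph (n) must be considered: (n) is engaged — the compliance score is 65 points, less than the 85 points limit. Exception (c) does not apply.
Exception (d) does not apply: the report carries no privilege marking.
No exception is made out. the Quintara Housing Agency falls within the general rule.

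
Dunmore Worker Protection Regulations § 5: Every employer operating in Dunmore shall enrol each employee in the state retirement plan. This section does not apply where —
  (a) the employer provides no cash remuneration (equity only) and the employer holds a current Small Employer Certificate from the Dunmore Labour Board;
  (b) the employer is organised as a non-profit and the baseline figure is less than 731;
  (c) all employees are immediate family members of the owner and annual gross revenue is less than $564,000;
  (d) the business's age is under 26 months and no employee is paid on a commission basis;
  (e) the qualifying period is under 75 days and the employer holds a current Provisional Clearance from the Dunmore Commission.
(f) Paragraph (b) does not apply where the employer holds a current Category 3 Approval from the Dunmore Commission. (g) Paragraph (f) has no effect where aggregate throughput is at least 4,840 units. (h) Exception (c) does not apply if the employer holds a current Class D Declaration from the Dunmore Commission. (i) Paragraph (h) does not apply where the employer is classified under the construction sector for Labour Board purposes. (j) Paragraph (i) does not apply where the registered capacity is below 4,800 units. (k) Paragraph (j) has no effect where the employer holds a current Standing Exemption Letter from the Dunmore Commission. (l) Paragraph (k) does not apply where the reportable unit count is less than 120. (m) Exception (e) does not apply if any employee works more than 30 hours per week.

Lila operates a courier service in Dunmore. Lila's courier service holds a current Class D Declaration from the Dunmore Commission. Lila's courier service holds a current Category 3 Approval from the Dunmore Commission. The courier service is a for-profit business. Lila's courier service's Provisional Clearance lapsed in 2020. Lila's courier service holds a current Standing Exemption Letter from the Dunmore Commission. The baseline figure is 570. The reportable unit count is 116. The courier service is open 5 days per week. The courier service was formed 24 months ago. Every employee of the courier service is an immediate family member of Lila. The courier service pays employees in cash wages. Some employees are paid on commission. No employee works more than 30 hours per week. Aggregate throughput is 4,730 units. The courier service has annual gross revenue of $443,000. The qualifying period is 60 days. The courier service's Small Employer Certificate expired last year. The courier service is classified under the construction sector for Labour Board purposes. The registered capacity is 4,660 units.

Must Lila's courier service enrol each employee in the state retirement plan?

Yes — Lila's courier service must enrol each employee in the state retirement plan.

Exception (a) does not apply: employees are paid cash wages.
Exception (b) requires that the employer is organised as a non-profit; but the employer is for-profit, so (b) is unavailable.
Exception (c): every employee is an immediate family member; annual gross revenue is $443,000, less than the $564,000 limit — every condition holds. However, paragraphs (h)–(l) must be considered: (h) is engaged — a current Class D Declaration is held. (i) operates (the courier service is classified under the construction sector), but is set aside by (j): (j) applies — the registered capacity is 4,660 units, below the 4,800 units limit. (k) would limit (j) — a current Standing Exemption Letter is held — but (l) sets (k) aside: (l) operates against (k): the reportable unit count is 116, less than the 120 limit. (c) is therefore removed.
Exception (d) requires that no employee is paid on a commission basis; but some employees are paid on commission, so (d) is unavailable.
Exception (e) requires that the employer holds a current Provisional Clearance from the Dunmore Commission; but there is no Provisional Clearance in force, so (e) is unavailable.
No exception applies. The general rule governs.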